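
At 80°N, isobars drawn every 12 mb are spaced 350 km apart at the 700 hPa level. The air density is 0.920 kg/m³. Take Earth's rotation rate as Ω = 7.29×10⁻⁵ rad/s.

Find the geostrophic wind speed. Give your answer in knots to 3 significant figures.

50.5 knots

Coriolis parameter at 80°N:
f = 2Ω sin φ = 2 × 7.29×10⁻⁵ × sin 80° = 1.44×10⁻⁴ s⁻¹
Pressure gradient: |∂P/∂n| = 1200 Pa / 350000 m = 3.43×10⁻³ Pa/m
Geostrophic balance (pressure-gradient force = Coriolis force):
V_g = (1/(fρ)) |∂P/∂n| = 3.43×10⁻³ / (1.44×10⁻⁴ × 0.920) = 26.0 m/s
Converting: 26.0 m/s × 1.944 = 50.5 knots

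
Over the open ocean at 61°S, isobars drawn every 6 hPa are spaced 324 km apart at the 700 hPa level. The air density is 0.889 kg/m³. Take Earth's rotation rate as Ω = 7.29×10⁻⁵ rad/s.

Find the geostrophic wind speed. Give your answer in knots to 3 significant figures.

31.8 knots

Coriolis parameter at 61°S:
f = 2Ω sin φ = 2 × 7.29×10⁻⁵ × sin 61° = 1.28×10⁻⁴ s⁻¹
Pressure gradient: |∂P/∂n| = 600 Pa / 324000 m = 1.85×10⁻³ Pa/m
Geostrophic balance (pressure-gradient force = Coriolis force):
V_g = (1/(fρ)) |∂P/∂n| = 1.85×10⁻³ / (1.28×10⁻⁴ × 0.889) = 16.3 m/s
Converting: 16.3 m/s × 1.944 = 31.8 knots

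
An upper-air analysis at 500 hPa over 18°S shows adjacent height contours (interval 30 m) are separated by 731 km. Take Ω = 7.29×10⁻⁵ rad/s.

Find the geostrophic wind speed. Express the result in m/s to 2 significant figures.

8.9 m/s

Coriolis parameter at 18°S:
f = 2Ω sin φ = 2 × 7.29×10⁻⁵ × sin 18° = 4.51×10⁻⁵ s⁻¹
Height gradient: |∂Z/∂n| = 30 m / 731000 m = 4.10×10⁻⁵
On a pressure surface, geostrophic balance gives V_g = (g/f)|∂Z/∂n|:
V_g = 9.81 × 4.10×10⁻⁵ / 4.51×10⁻⁵ = 8.94 m/s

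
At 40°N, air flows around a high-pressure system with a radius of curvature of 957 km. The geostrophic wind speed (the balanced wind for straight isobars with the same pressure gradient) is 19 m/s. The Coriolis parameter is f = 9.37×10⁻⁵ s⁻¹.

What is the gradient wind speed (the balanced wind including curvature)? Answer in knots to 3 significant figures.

Around a high, pressure-gradient force acts outward with centrifugal, so Coriolis balances both:
fV = (1/ρ)|∂P/∂n| + V²/R  →  V² − fR·V + fR·V_g = 0
With fR = 9.37×10⁻⁵ × 957×10³ m = 89.7 m/s:
V = [fR − √((fR)² − 4 fR V_g)]/2 = [89.7 − √(89.7² − 4×89.7×19)]/2 = 27.3 m/s
Supergeostrophic (V > V_g = 19 m/s), as expected around a high.
Converting: 27.3 m/s × 1.944 = 53.1 knots

53.1 knots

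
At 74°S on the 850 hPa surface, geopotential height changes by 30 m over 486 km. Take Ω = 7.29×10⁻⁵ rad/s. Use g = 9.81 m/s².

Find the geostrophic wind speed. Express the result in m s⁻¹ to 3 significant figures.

4.32 m s⁻¹

Coriolis parameter at 74°S:
f = 2Ω sin φ = 2 × 7.29×10⁻⁵ × sin 74° = 1.40×10⁻⁴ s⁻¹
Height gradient: |∂Z/∂n| = 30 m / 486000 m = 6.17×10⁻⁵
On a pressure surface, geostrophic balance gives V_g = (g/f)|∂Z/∂n|:
V_g = 9.81 × 6.17×10⁻⁵ / 1.40×10⁻⁴ = 4.32 m/s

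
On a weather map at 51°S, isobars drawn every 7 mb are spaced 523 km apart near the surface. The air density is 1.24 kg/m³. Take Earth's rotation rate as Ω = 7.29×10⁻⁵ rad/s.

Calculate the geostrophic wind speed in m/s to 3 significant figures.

Coriolis parameter at 51°S:
f = 2Ω sin φ = 2 × 7.29×10⁻⁵ × sin 51° = 1.13×10⁻⁴ s⁻¹
Pressure gradient: |∂P/∂n| = 700 Pa / 523000 m = 1.34×10⁻³ Pa/m
Geostrophic balance (pressure-gradient force = Coriolis force):
V_g = (1/(fρ)) |∂P/∂n| = 1.34×10⁻³ / (1.13×10⁻⁴ × 1.24) = 9.53 m/s

9.53 m/s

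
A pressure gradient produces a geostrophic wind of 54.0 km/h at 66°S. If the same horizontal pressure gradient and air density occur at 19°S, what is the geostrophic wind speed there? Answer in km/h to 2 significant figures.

150 km/h

With the same pressure gradient and density, V_g ∝ 1/f ∝ 1/sin φ.
V₂ = V₁ · sin φ₁ / sin φ₂ = 54.0 × sin 66° / sin 19°
V₂ = 54.0 × 0.9135/0.3256 = 150 km/h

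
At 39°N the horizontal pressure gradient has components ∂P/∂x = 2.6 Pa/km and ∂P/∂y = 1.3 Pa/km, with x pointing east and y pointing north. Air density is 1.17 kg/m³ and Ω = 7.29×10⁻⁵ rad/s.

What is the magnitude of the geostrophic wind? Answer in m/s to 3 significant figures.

Coriolis parameter at 39°N:
f = 2Ω sin φ = 2 × 7.29×10⁻⁵ × sin 39° = 9.18×10⁻⁵ s⁻¹
Component geostrophic relations (x east, y north):
u_g = −(1/(fρ)) ∂P/∂y,  v_g = (1/(fρ)) ∂P/∂x
u_g = −(1.3×10⁻³)/(9.18×10⁻⁵ × 1.17) = −12.1 m/s;  v_g = (2.6×10⁻³)/(9.18×10⁻⁵ × 1.17) = 24.2 m/s
|V_g| = √(u_g² + v_g²) = 27.1 m/s

27.1 m/s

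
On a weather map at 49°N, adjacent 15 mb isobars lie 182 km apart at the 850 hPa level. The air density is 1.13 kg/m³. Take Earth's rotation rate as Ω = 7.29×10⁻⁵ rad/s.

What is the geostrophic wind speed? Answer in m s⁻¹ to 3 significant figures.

66.3 m s⁻¹

Coriolis parameter at 49°N:
f = 2Ω sin φ = 2 × 7.29×10⁻⁵ × sin 49° = 1.10×10⁻⁴ s⁻¹
Pressure gradient: |∂P/∂n| = 1500 Pa / 182000 m = 8.24×10⁻³ Pa/m
Geostrophic balance (pressure-gradient force = Coriolis force):
V_g = (1/(fρ)) |∂P/∂n| = 8.24×10⁻³ / (1.10×10⁻⁴ × 1.13) = 66.3 m/s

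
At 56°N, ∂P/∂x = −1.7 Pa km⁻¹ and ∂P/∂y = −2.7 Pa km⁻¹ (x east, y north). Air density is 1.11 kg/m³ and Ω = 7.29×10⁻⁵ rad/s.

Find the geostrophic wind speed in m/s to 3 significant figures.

Coriolis parameter at 56°N:
f = 2Ω sin φ = 2 × 7.29×10⁻⁵ × sin 56° = 1.21×10⁻⁴ s⁻¹
Component geostrophic relations (x east, y north):
u_g = −(1/(fρ)) ∂P/∂y,  v_g = (1/(fρ)) ∂P/∂x
u_g = −(−2.7×10⁻³)/(1.21×10⁻⁴ × 1.11) = 20.1 m/s;  v_g = (−1.7×10⁻³)/(1.21×10⁻⁴ × 1.11) = −12.7 m/s
|V_g| = √(u_g² + v_g²) = 23.8 m/s

23.8 m/s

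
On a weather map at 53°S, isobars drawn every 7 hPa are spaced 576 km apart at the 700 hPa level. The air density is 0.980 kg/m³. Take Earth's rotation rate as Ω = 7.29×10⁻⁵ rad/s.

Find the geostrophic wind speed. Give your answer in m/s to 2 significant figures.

11 m/s

Coriolis parameter at 53°S:
f = 2Ω sin φ = 2 × 7.29×10⁻⁵ × sin 53° = 1.16×10⁻⁴ s⁻¹
Pressure gradient: |∂P/∂n| = 700 Pa / 576000 m = 1.22×10⁻³ Pa/m
Geostrophic balance (pressure-gradient force = Coriolis force):
V_g = (1/(fρ)) |∂P/∂n| = 1.22×10⁻³ / (1.16×10⁻⁴ × 0.980) = 10.6 m/s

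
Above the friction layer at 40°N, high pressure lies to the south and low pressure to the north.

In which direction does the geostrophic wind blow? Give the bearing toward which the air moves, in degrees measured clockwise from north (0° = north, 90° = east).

The pressure-gradient force points toward the north (bearing 000°).
Geostrophic balance: in the Northern Hemisphere the Coriolis force deflects motion to the right, so the geostrophic wind blows 90° to the right of the pressure-gradient force (low pressure on the left).
Rotating 000° by 90° clockwise gives 090° — the wind blows toward the east.

090°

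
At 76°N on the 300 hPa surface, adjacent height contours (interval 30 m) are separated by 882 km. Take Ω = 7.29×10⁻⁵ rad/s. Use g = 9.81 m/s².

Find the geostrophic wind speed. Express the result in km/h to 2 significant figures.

Coriolis parameter at 76°N:
f = 2Ω sin φ = 2 × 7.29×10⁻⁵ × sin 76° = 1.41×10⁻⁴ s⁻¹
Height gradient: |∂Z/∂n| = 30 m / 882000 m = 3.40×10⁻⁵
On a pressure surface, geostrophic balance gives V_g = (g/f)|∂Z/∂n|:
V_g = 9.81 × 3.40×10⁻⁵ / 1.41×10⁻⁴ = 2.36 m/s
Converting: 2.36 m/s × 3.6 = 8.5 km/h

8.5 km/h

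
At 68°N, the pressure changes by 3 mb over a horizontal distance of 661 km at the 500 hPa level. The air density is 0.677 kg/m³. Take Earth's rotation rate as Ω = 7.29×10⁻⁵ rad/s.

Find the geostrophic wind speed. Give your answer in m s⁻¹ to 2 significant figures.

5.0 m s⁻¹

Coriolis parameter at 68°N:
f = 2Ω sin φ = 2 × 7.29×10⁻⁵ × sin 68° = 1.35×10⁻⁴ s⁻¹
Pressure gradient: |∂P/∂n| = 300 Pa / 661000 m = 4.54×10⁻⁴ Pa/m
Geostrophic balance (pressure-gradient force = Coriolis force):
V_g = (1/(fρ)) |∂P/∂n| = 4.54×10⁻⁴ / (1.35×10⁻⁴ × 0.677) = 4.96 m/s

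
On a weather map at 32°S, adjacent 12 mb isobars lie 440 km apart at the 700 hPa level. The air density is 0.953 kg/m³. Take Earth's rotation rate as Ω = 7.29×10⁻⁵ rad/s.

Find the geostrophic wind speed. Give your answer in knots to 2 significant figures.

Coriolis parameter at 32°S:
f = 2Ω sin φ = 2 × 7.29×10⁻⁵ × sin 32° = 7.73×10⁻⁵ s⁻¹
Pressure gradient: |∂P/∂n| = 1200 Pa / 440000 m = 2.73×10⁻³ Pa/m
Geostrophic balance (pressure-gradient force = Coriolis force):
V_g = (1/(fρ)) |∂P/∂n| = 2.73×10⁻³ / (7.73×10⁻⁵ × 0.953) = 37.0 m/s
Converting: 37.0 m/s × 1.944 = 72 knots

72 knots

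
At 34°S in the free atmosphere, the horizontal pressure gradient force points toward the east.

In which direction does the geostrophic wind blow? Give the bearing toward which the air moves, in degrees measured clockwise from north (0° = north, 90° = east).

The pressure-gradient force points toward the east (bearing 090°).
Geostrophic balance: in the Southern Hemisphere the Coriolis force deflects motion to the left, so the geostrophic wind blows 90° to the left of the pressure-gradient force (low pressure on the right).
Rotating 090° by 90° counterclockwise gives 000° — the wind blows toward the north.

000°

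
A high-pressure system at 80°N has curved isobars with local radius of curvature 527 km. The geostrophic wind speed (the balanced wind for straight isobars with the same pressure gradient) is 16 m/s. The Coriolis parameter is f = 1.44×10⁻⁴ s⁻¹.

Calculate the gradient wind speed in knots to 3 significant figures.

44.6 knots

Around a high, pressure-gradient force acts outward with centrifugal, so Coriolis balances both:
fV = (1/ρ)|∂P/∂n| + V²/R  →  V² − fR·V + fR·V_g = 0
With fR = 1.44×10⁻⁴ × 527×10³ m = 75.9 m/s:
V = [fR − √((fR)² − 4 fR V_g)]/2 = [75.9 − √(75.9² − 4×75.9×16)]/2 = 22.9 m/s
Supergeostrophic (V > V_g = 16 m/s), as expected around a high.
Converting: 22.9 m/s × 1.944 = 44.6 knots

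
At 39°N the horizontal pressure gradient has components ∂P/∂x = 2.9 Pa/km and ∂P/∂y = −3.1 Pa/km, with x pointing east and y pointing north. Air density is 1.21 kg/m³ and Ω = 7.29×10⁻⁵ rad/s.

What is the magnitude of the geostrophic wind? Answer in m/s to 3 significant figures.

38.2 m/s

Coriolis parameter at 39°N:
f = 2Ω sin φ = 2 × 7.29×10⁻⁵ × sin 39° = 9.18×10⁻⁵ s⁻¹
Component geostrophic relations (x east, y north):
u_g = −(1/(fρ)) ∂P/∂y,  v_g = (1/(fρ)) ∂P/∂x
u_g = −(−3.1×10⁻³)/(9.18×10⁻⁵ × 1.21) = 27.9 m/s;  v_g = (2.9×10⁻³)/(9.18×10⁻⁵ × 1.21) = 26.1 m/s
|V_g| = √(u_g² + v_g²) = 38.2 m/s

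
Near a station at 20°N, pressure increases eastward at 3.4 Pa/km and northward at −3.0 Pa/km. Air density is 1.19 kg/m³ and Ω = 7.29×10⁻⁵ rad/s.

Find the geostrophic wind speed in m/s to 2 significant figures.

Coriolis parameter at 20°N:
f = 2Ω sin φ = 2 × 7.29×10⁻⁵ × sin 20° = 4.99×10⁻⁵ s⁻¹
Component geostrophic relations (x east, y north):
u_g = −(1/(fρ)) ∂P/∂y,  v_g = (1/(fρ)) ∂P/∂x
u_g = −(−3.0×10⁻³)/(4.99×10⁻⁵ × 1.19) = 50.6 m/s;  v_g = (3.4×10⁻³)/(4.99×10⁻⁵ × 1.19) = 57.3 m/s
|V_g| = √(u_g² + v_g²) = 76.4 m/s

76 m/s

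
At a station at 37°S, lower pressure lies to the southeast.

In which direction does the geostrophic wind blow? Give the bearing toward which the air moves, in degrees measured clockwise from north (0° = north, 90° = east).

The pressure-gradient force points toward the southeast (bearing 135°).
Geostrophic balance: in the Southern Hemisphere the Coriolis force deflects motion to the left, so the geostrophic wind blows 90° to the left of the pressure-gradient force (low pressure on the right).
Rotating 135° by 90° counterclockwise gives 045° — the wind blows toward the northeast.

045°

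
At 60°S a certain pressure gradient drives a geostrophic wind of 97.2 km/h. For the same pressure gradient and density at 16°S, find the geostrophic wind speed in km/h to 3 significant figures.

305 km/h

With the same pressure gradient and density, V_g ∝ 1/f ∝ 1/sin φ.
V₂ = V₁ · sin φ₁ / sin φ₂ = 97.2 × sin 60° / sin 16°
V₂ = 97.2 × 0.8660/0.2756 = 305 km/h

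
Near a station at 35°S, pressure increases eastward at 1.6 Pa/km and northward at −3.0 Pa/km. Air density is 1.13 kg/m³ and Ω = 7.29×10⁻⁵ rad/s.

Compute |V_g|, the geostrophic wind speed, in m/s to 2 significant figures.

36 m/s

Coriolis parameter at 35°S:
f = 2Ω sin φ = 2 × 7.29×10⁻⁵ × sin 35° = 8.36×10⁻⁵ s⁻¹
In the Southern Hemisphere f is negative: f = −8.36×10⁻⁵ s⁻¹.
Component geostrophic relations (x east, y north):
u_g = −(1/(fρ)) ∂P/∂y,  v_g = (1/(fρ)) ∂P/∂x
u_g = −(−3.0×10⁻³)/(−8.36×10⁻⁵ × 1.13) = −31.7 m/s;  v_g = (1.6×10⁻³)/(−8.36×10⁻⁵ × 1.13) = −16.9 m/s
|V_g| = √(u_g² + v_g²) = 36.0 m/s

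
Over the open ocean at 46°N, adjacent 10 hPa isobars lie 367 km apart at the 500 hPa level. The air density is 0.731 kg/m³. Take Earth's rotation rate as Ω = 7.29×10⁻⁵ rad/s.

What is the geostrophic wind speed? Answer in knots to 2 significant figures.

69 knots

Coriolis parameter at 46°N:
f = 2Ω sin φ = 2 × 7.29×10⁻⁵ × sin 46° = 1.05×10⁻⁴ s⁻¹
Pressure gradient: |∂P/∂n| = 1000 Pa / 367000 m = 2.72×10⁻³ Pa/m
Geostrophic balance (pressure-gradient force = Coriolis force):
V_g = (1/(fρ)) |∂P/∂n| = 2.72×10⁻³ / (1.05×10⁻⁴ × 0.731) = 35.5 m/s
Converting: 35.5 m/s × 1.944 = 69 knots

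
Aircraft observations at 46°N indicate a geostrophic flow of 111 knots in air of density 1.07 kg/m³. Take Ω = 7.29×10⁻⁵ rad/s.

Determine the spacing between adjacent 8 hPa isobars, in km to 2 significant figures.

Coriolis parameter at 46°N:
f = 2Ω sin φ = 2 × 7.29×10⁻⁵ × sin 46° = 1.05×10⁻⁴ s⁻¹
Wind speed in SI: 111 knots = 57.1 m/s
Geostrophic balance rearranged: |∂P/∂n| = f ρ V_g
|∂P/∂n| = 1.05×10⁻⁴ × 1.07 × 57.1 = 6.41×10⁻³ Pa/m
Isobar spacing: Δn = ΔP/|∂P/∂n| = 800 Pa / 6.41×10⁻³ Pa/m = 124840 m ≈ 120 km

120 km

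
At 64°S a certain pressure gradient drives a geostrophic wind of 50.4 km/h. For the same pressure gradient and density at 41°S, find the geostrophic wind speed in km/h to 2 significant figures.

69 km/h

With the same pressure gradient and density, V_g ∝ 1/f ∝ 1/sin φ.
V₂ = V₁ · sin φ₁ / sin φ₂ = 50.4 × sin 64° / sin 41°
V₂ = 50.4 × 0.8988/0.6561 = 69 km/h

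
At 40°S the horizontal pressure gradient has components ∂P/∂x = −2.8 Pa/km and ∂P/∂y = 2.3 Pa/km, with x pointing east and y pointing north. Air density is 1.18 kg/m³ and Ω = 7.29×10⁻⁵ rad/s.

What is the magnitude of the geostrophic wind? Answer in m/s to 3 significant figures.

Coriolis parameter at 40°S:
f = 2Ω sin φ = 2 × 7.29×10⁻⁵ × sin 40° = 9.37×10⁻⁵ s⁻¹
In the Southern Hemisphere f is negative: f = −9.37×10⁻⁵ s⁻¹.
Component geostrophic relations (x east, y north):
u_g = −(1/(fρ)) ∂P/∂y,  v_g = (1/(fρ)) ∂P/∂x
u_g = −(2.3×10⁻³)/(−9.37×10⁻⁵ × 1.18) = 20.8 m/s;  v_g = (−2.8×10⁻³)/(−9.37×10⁻⁵ × 1.18) = 25.3 m/s
|V_g| = √(u_g² + v_g²) = 32.8 m/s

32.8 m/s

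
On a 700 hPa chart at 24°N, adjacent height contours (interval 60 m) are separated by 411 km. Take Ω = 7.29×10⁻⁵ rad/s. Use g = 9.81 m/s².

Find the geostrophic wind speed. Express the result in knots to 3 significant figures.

Coriolis parameter at 24°N:
f = 2Ω sin φ = 2 × 7.29×10⁻⁵ × sin 24° = 5.93×10⁻⁵ s⁻¹
Height gradient: |∂Z/∂n| = 60 m / 411000 m = 1.46×10⁻⁴
On a pressure surface, geostrophic balance gives V_g = (g/f)|∂Z/∂n|:
V_g = 9.81 × 1.46×10⁻⁴ / 5.93×10⁻⁵ = 24.1 m/s
Converting: 24.1 m/s × 1.944 = 46.9 knots

46.9 knots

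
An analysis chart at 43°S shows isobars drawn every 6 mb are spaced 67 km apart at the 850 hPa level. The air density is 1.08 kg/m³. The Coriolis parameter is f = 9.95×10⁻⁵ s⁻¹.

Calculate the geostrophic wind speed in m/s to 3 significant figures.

Pressure gradient: |∂P/∂n| = 600 Pa / 67000 m = 8.96×10⁻³ Pa/m
Geostrophic balance (pressure-gradient force = Coriolis force):
V_g = (1/(fρ)) |∂P/∂n| = 8.96×10⁻³ / (9.95×10⁻⁵ × 1.08) = 83.3 m/s

83.3 m/s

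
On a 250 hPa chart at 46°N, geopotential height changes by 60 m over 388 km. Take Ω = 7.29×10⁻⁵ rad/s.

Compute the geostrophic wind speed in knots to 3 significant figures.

Coriolis parameter at 46°N:
f = 2Ω sin φ = 2 × 7.29×10⁻⁵ × sin 46° = 1.05×10⁻⁴ s⁻¹
Height gradient: |∂Z/∂n| = 60 m / 388000 m = 1.55×10⁻⁴
On a pressure surface, geostrophic balance gives V_g = (g/f)|∂Z/∂n|:
V_g = 9.81 × 1.55×10⁻⁴ / 1.05×10⁻⁴ = 14.5 m/s
Converting: 14.5 m/s × 1.944 = 28.1 knots

28.1 knots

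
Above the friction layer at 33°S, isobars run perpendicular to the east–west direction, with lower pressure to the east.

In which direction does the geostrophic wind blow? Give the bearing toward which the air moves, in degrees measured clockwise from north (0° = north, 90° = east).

The pressure-gradient force points toward the east (bearing 090°).
Geostrophic balance: in the Southern Hemisphere the Coriolis force deflects motion to the left, so the geostrophic wind blows 90° to the left of the pressure-gradient force (low pressure on the right).
Rotating 090° by 90° counterclockwise gives 000° — the wind blows toward the north.

000°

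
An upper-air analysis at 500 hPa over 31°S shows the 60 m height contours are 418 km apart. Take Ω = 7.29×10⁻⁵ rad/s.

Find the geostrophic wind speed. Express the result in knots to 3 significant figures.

Coriolis parameter at 31°S:
f = 2Ω sin φ = 2 × 7.29×10⁻⁵ × sin 31° = 7.51×10⁻⁵ s⁻¹
Height gradient: |∂Z/∂n| = 60 m / 418000 m = 1.44×10⁻⁴
On a pressure surface, geostrophic balance gives V_g = (g/f)|∂Z/∂n|:
V_g = 9.81 × 1.44×10⁻⁴ / 7.51×10⁻⁵ = 18.8 m/s
Converting: 18.8 m/s × 1.944 = 36.5 knots

36.5 knots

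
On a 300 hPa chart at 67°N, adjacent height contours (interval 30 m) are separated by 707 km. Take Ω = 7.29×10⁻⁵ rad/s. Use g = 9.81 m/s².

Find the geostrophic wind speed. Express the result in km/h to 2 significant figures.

11 km/h

Coriolis parameter at 67°N:
f = 2Ω sin φ = 2 × 7.29×10⁻⁵ × sin 67° = 1.34×10⁻⁴ s⁻¹
Height gradient: |∂Z/∂n| = 30 m / 707000 m = 4.24×10⁻⁵
On a pressure surface, geostrophic balance gives V_g = (g/f)|∂Z/∂n|:
V_g = 9.81 × 4.24×10⁻⁵ / 1.34×10⁻⁴ = 3.10 m/s
Converting: 3.10 m/s × 3.6 = 11 km/h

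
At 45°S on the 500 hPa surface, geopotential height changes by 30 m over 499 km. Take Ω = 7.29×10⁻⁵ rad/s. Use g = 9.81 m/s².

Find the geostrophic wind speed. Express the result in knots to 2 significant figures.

11 knots

Coriolis parameter at 45°S:
f = 2Ω sin φ = 2 × 7.29×10⁻⁵ × sin 45° = 1.03×10⁻⁴ s⁻¹
Height gradient: |∂Z/∂n| = 30 m / 499000 m = 6.01×10⁻⁵
On a pressure surface, geostrophic balance gives V_g = (g/f)|∂Z/∂n|:
V_g = 9.81 × 6.01×10⁻⁵ / 1.03×10⁻⁴ = 5.72 m/s
Converting: 5.72 m/s × 1.944 = 11 knots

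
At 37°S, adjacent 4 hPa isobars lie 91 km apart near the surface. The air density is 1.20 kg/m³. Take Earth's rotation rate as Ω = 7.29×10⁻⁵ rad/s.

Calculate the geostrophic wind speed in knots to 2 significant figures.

81 knots

Coriolis parameter at 37°S:
f = 2Ω sin φ = 2 × 7.29×10⁻⁵ × sin 37° = 8.77×10⁻⁵ s⁻¹
Pressure gradient: |∂P/∂n| = 400 Pa / 91000 m = 4.40×10⁻³ Pa/m
Geostrophic balance (pressure-gradient force = Coriolis force):
V_g = (1/(fρ)) |∂P/∂n| = 4.40×10⁻³ / (8.77×10⁻⁵ × 1.20) = 41.7 m/s
Converting: 41.7 m/s × 1.944 = 81 knots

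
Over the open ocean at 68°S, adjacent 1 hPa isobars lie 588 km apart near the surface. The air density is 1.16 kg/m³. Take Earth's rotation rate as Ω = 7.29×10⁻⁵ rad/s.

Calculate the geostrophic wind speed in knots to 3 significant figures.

Coriolis parameter at 68°S:
f = 2Ω sin φ = 2 × 7.29×10⁻⁵ × sin 68° = 1.35×10⁻⁴ s⁻¹
Pressure gradient: |∂P/∂n| = 100 Pa / 588000 m = 1.70×10⁻⁴ Pa/m
Geostrophic balance (pressure-gradient force = Coriolis force):
V_g = (1/(fρ)) |∂P/∂n| = 1.70×10⁻⁴ / (1.35×10⁻⁴ × 1.16) = 1.08 m/s
Converting: 1.08 m/s × 1.944 = 2.11 knots

2.11 knots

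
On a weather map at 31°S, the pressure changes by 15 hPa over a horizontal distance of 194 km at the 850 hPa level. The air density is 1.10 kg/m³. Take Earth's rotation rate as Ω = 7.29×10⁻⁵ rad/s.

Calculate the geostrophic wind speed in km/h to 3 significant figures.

337 km/h

Coriolis parameter at 31°S:
f = 2Ω sin φ = 2 × 7.29×10⁻⁵ × sin 31° = 7.51×10⁻⁵ s⁻¹
Pressure gradient: |∂P/∂n| = 1500 Pa / 194000 m = 7.73×10⁻³ Pa/m
Geostrophic balance (pressure-gradient force = Coriolis force):
V_g = (1/(fρ)) |∂P/∂n| = 7.73×10⁻³ / (7.51×10⁻⁵ × 1.10) = 93.6 m/s
Converting: 93.6 m/s × 3.6 = 337 km/h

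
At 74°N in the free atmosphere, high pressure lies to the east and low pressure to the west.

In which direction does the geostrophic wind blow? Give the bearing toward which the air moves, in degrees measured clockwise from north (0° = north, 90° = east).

000°

The pressure-gradient force points toward the west (bearing 270°).
Geostrophic balance: in the Northern Hemisphere the Coriolis force deflects motion to the right, so the geostrophic wind blows 90° to the right of the pressure-gradient force (low pressure on the left).
Rotating 270° by 90° clockwise gives 000° — the wind blows toward the north.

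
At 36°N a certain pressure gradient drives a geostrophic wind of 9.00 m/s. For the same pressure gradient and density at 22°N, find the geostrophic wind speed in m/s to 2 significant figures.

With the same pressure gradient and density, V_g ∝ 1/f ∝ 1/sin φ.
V₂ = V₁ · sin φ₁ / sin φ₂ = 9.00 × sin 36° / sin 22°
V₂ = 9.00 × 0.5878/0.3746 = 14 m/s

14 m/s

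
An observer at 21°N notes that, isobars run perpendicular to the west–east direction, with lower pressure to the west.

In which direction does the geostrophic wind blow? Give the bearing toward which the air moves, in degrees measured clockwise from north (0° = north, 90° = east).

The pressure-gradient force points toward the west (bearing 270°).
Geostrophic balance: in the Northern Hemisphere the Coriolis force deflects motion to the right, so the geostrophic wind blows 90° to the right of the pressure-gradient force (low pressure on the left).
Rotating 270° by 90° clockwise gives 000° — the wind blows toward the north.

000°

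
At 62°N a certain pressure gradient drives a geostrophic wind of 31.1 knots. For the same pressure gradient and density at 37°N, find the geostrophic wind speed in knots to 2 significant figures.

With the same pressure gradient and density, V_g ∝ 1/f ∝ 1/sin φ.
V₂ = V₁ · sin φ₁ / sin φ₂ = 31.1 × sin 62° / sin 37°
V₂ = 31.1 × 0.8829/0.6018 = 46 knots

46 knots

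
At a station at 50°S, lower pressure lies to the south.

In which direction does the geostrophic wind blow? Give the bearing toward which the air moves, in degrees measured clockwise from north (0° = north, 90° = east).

The pressure-gradient force points toward the south (bearing 180°).
Geostrophic balance: in the Southern Hemisphere the Coriolis force deflects motion to the left, so the geostrophic wind blows 90° to the left of the pressure-gradient force (low pressure on the right).
Rotating 180° by 90° counterclockwise gives 090° — the wind blows toward the east.

090°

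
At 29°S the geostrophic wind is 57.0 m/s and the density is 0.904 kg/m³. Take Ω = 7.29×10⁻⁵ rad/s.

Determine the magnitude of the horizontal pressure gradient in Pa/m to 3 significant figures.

Coriolis parameter at 29°S:
f = 2Ω sin φ = 2 × 7.29×10⁻⁵ × sin 29° = 7.07×10⁻⁵ s⁻¹
Geostrophic balance rearranged: |∂P/∂n| = f ρ V_g
|∂P/∂n| = 7.07×10⁻⁵ × 0.904 × 57.0 = 3.64×10⁻³ Pa/m

3.64×10⁻³ Pa/m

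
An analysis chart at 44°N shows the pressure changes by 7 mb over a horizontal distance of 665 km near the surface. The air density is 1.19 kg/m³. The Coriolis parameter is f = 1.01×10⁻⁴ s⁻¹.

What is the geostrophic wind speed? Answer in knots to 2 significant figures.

17 knots

Pressure gradient: |∂P/∂n| = 700 Pa / 665000 m = 1.05×10⁻³ Pa/m
Geostrophic balance (pressure-gradient force = Coriolis force):
V_g = (1/(fρ)) |∂P/∂n| = 1.05×10⁻³ / (1.01×10⁻⁴ × 1.19) = 8.76 m/s
Converting: 8.76 m/s × 1.944 = 17 knots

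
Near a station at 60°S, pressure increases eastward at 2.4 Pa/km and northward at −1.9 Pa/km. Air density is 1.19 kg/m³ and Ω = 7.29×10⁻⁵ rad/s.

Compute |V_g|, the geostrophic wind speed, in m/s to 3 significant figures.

Coriolis parameter at 60°S:
f = 2Ω sin φ = 2 × 7.29×10⁻⁵ × sin 60° = 1.26×10⁻⁴ s⁻¹
In the Southern Hemisphere f is negative: f = −1.26×10⁻⁴ s⁻¹.
Component geostrophic relations (x east, y north):
u_g = −(1/(fρ)) ∂P/∂y,  v_g = (1/(fρ)) ∂P/∂x
u_g = −(−1.9×10⁻³)/(−1.26×10⁻⁴ × 1.19) = −12.6 m/s;  v_g = (2.4×10⁻³)/(−1.26×10⁻⁴ × 1.19) = −16.0 m/s
|V_g| = √(u_g² + v_g²) = 20.4 m/s

20.4 m/s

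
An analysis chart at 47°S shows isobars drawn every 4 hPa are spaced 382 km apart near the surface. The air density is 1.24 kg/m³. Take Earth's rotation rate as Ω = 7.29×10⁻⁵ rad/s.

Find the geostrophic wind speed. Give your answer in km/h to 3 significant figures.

Coriolis parameter at 47°S:
f = 2Ω sin φ = 2 × 7.29×10⁻⁵ × sin 47° = 1.07×10⁻⁴ s⁻¹
Pressure gradient: |∂P/∂n| = 400 Pa / 382000 m = 1.05×10⁻³ Pa/m
Geostrophic balance (pressure-gradient force = Coriolis force):
V_g = (1/(fρ)) |∂P/∂n| = 1.05×10⁻³ / (1.07×10⁻⁴ × 1.24) = 7.92 m/s
Converting: 7.92 m/s × 3.6 = 28.5 km/h

28.5 km/h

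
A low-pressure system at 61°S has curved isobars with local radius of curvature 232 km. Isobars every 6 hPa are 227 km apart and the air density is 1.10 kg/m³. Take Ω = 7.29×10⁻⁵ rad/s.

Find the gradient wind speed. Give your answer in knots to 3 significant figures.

Coriolis parameter at 61°S:
f = 2Ω sin φ = 2 × 7.29×10⁻⁵ × sin 61° = 1.28×10⁻⁴ s⁻¹
Pressure gradient: |∂P/∂n| = 600 Pa / 227000 m = 2.64×10⁻³ Pa/m
Geostrophic speed: V_g = |∂P/∂n|/(fρ) = 2.64×10⁻³/(1.28×10⁻⁴ × 1.10) = 18.8 m/s
Around a low, centrifugal force acts outward with Coriolis, so pressure-gradient force balances both:
(1/ρ)|∂P/∂n| = fV + V²/R  →  V² + fR·V − fR·V_g = 0
With fR = 1.28×10⁻⁴ × 232×10³ m = 29.6 m/s:
V = [−fR + √((fR)² + 4 fR V_g)]/2 = [−29.6 + √(29.6² + 4×29.6×18.8)]/2 = 13.1 m/s
Subgeostrophic (V < V_g = 18.8 m/s), as expected around a low.
Converting: 13.1 m/s × 1.944 = 25.4 knots

25.4 knots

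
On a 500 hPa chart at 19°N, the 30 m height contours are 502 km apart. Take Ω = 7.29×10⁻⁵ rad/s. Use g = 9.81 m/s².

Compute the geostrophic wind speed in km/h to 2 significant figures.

Coriolis parameter at 19°N:
f = 2Ω sin φ = 2 × 7.29×10⁻⁵ × sin 19° = 4.75×10⁻⁵ s⁻¹
Height gradient: |∂Z/∂n| = 30 m / 502000 m = 5.98×10⁻⁵
On a pressure surface, geostrophic balance gives V_g = (g/f)|∂Z/∂n|:
V_g = 9.81 × 5.98×10⁻⁵ / 4.75×10⁻⁵ = 12.4 m/s
Converting: 12.4 m/s × 3.6 = 44 km/h

44 km/h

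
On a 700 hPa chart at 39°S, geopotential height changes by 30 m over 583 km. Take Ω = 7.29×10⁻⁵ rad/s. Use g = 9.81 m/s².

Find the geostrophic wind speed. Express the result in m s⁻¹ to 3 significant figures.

Coriolis parameter at 39°S:
f = 2Ω sin φ = 2 × 7.29×10⁻⁵ × sin 39° = 9.18×10⁻⁵ s⁻¹
Height gradient: |∂Z/∂n| = 30 m / 583000 m = 5.15×10⁻⁵
On a pressure surface, geostrophic balance gives V_g = (g/f)|∂Z/∂n|:
V_g = 9.81 × 5.15×10⁻⁵ / 9.18×10⁻⁵ = 5.50 m/s

5.50 m s⁻¹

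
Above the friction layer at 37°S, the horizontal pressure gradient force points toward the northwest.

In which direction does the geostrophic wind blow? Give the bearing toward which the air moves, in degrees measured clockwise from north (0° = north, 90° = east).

225°

The pressure-gradient force points toward the northwest (bearing 315°).
Geostrophic balance: in the Southern Hemisphere the Coriolis force deflects motion to the left, so the geostrophic wind blows 90° to the left of the pressure-gradient force (low pressure on the right).
Rotating 315° by 90° counterclockwise gives 225° — the wind blows toward the southwest.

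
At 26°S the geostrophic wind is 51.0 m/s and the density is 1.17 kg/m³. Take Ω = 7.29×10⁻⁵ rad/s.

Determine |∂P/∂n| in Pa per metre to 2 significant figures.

Coriolis parameter at 26°S:
f = 2Ω sin φ = 2 × 7.29×10⁻⁵ × sin 26° = 6.39×10⁻⁵ s⁻¹
Geostrophic balance rearranged: |∂P/∂n| = f ρ V_g
|∂P/∂n| = 6.39×10⁻⁵ × 1.17 × 51.0 = 3.81×10⁻³ Pa/m

3.8×10⁻³ Pa/m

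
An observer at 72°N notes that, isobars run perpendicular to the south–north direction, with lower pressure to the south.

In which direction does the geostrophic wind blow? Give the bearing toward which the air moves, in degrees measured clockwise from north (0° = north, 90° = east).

The pressure-gradient force points toward the south (bearing 180°).
Geostrophic balance: in the Northern Hemisphere the Coriolis force deflects motion to the right, so the geostrophic wind blows 90° to the right of the pressure-gradient force (low pressure on the left).
Rotating 180° by 90° clockwise gives 270° — the wind blows toward the west.

270°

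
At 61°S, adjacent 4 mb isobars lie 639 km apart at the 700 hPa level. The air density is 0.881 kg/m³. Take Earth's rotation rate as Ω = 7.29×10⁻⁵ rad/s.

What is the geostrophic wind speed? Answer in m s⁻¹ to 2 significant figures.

Coriolis parameter at 61°S:
f = 2Ω sin φ = 2 × 7.29×10⁻⁵ × sin 61° = 1.28×10⁻⁴ s⁻¹
Pressure gradient: |∂P/∂n| = 400 Pa / 639000 m = 6.26×10⁻⁴ Pa/m
Geostrophic balance (pressure-gradient force = Coriolis force):
V_g = (1/(fρ)) |∂P/∂n| = 6.26×10⁻⁴ / (1.28×10⁻⁴ × 0.881) = 5.57 m/s

5.6 m s⁻¹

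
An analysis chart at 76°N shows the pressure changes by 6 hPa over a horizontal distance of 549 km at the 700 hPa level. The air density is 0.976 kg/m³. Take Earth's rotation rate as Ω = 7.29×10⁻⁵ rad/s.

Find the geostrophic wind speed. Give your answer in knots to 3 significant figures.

Coriolis parameter at 76°N:
f = 2Ω sin φ = 2 × 7.29×10⁻⁵ × sin 76° = 1.41×10⁻⁴ s⁻¹
Pressure gradient: |∂P/∂n| = 600 Pa / 549000 m = 1.09×10⁻³ Pa/m
Geostrophic balance (pressure-gradient force = Coriolis force):
V_g = (1/(fρ)) |∂P/∂n| = 1.09×10⁻³ / (1.41×10⁻⁴ × 0.976) = 7.92 m/s
Converting: 7.92 m/s × 1.944 = 15.4 knots

15.4 knots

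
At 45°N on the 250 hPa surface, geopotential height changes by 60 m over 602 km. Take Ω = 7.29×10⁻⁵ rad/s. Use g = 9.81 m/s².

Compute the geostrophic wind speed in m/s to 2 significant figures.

9.5 m/s

Coriolis parameter at 45°N:
f = 2Ω sin φ = 2 × 7.29×10⁻⁵ × sin 45° = 1.03×10⁻⁴ s⁻¹
Height gradient: |∂Z/∂n| = 60 m / 602000 m = 9.97×10⁻⁵
On a pressure surface, geostrophic balance gives V_g = (g/f)|∂Z/∂n|:
V_g = 9.81 × 9.97×10⁻⁵ / 1.03×10⁻⁴ = 9.48 m/s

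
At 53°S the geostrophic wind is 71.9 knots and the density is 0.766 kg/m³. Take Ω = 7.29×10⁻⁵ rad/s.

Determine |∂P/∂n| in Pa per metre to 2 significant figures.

Coriolis parameter at 53°S:
f = 2Ω sin φ = 2 × 7.29×10⁻⁵ × sin 53° = 1.16×10⁻⁴ s⁻¹
Wind speed in SI: 71.9 knots = 37.0 m/s
Geostrophic balance rearranged: |∂P/∂n| = f ρ V_g
|∂P/∂n| = 1.16×10⁻⁴ × 0.766 × 37.0 = 3.30×10⁻³ Pa/m

3.3×10⁻³ Pa/m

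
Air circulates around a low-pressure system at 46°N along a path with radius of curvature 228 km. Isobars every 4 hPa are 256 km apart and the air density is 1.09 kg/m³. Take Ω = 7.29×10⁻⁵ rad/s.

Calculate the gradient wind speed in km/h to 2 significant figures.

Coriolis parameter at 46°N:
f = 2Ω sin φ = 2 × 7.29×10⁻⁵ × sin 46° = 1.05×10⁻⁴ s⁻¹
Pressure gradient: |∂P/∂n| = 400 Pa / 256000 m = 1.56×10⁻³ Pa/m
Geostrophic speed: V_g = |∂P/∂n|/(fρ) = 1.56×10⁻³/(1.05×10⁻⁴ × 1.09) = 13.7 m/s
Around a low, centrifugal force acts outward with Coriolis, so pressure-gradient force balances both:
(1/ρ)|∂P/∂n| = fV + V²/R  →  V² + fR·V − fR·V_g = 0
With fR = 1.05×10⁻⁴ × 228×10³ m = 23.9 m/s:
V = [−fR + √((fR)² + 4 fR V_g)]/2 = [−23.9 + √(23.9² + 4×23.9×13.7)]/2 = 9.72 m/s
Subgeostrophic (V < V_g = 13.7 m/s), as expected around a low.
Converting: 9.72 m/s × 3.6 = 35 km/h

35 km/h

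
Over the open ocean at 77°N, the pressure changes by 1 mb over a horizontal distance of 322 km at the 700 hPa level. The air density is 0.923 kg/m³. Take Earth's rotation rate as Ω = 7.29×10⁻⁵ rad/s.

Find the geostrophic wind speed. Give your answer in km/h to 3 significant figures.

8.53 km/h

Coriolis parameter at 77°N:
f = 2Ω sin φ = 2 × 7.29×10⁻⁵ × sin 77° = 1.42×10⁻⁴ s⁻¹
Pressure gradient: |∂P/∂n| = 100 Pa / 322000 m = 3.11×10⁻⁴ Pa/m
Geostrophic balance (pressure-gradient force = Coriolis force):
V_g = (1/(fρ)) |∂P/∂n| = 3.11×10⁻⁴ / (1.42×10⁻⁴ × 0.923) = 2.37 m/s
Converting: 2.37 m/s × 3.6 = 8.53 km/h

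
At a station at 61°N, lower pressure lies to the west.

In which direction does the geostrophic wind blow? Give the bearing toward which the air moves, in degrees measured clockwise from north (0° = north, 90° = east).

000°

The pressure-gradient force points toward the west (bearing 270°).
Geostrophic balance: in the Northern Hemisphere the Coriolis force deflects motion to the right, so the geostrophic wind blows 90° to the right of the pressure-gradient force (low pressure on the left).
Rotating 270° by 90° clockwise gives 000° — the wind blows toward the north.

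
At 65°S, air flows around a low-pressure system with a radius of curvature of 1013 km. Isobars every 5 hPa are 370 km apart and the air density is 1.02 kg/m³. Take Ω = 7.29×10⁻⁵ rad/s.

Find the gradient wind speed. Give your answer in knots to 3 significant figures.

18.2 knots

Coriolis parameter at 65°S:
f = 2Ω sin φ = 2 × 7.29×10⁻⁵ × sin 65° = 1.32×10⁻⁴ s⁻¹
Pressure gradient: |∂P/∂n| = 500 Pa / 370000 m = 1.35×10⁻³ Pa/m
Geostrophic speed: V_g = |∂P/∂n|/(fρ) = 1.35×10⁻³/(1.32×10⁻⁴ × 1.02) = 10.0 m/s
Around a low, centrifugal force acts outward with Coriolis, so pressure-gradient force balances both:
(1/ρ)|∂P/∂n| = fV + V²/R  →  V² + fR·V − fR·V_g = 0
With fR = 1.32×10⁻⁴ × 1013×10³ m = 134 m/s:
V = [−fR + √((fR)² + 4 fR V_g)]/2 = [−134 + √(134² + 4×134×10)]/2 = 9.37 m/s
Subgeostrophic (V < V_g = 10 m/s), as expected around a low.
Converting: 9.37 m/s × 1.944 = 18.2 knots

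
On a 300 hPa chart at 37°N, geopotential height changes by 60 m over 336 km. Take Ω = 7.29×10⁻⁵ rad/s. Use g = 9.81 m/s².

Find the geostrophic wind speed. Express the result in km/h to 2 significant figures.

Coriolis parameter at 37°N:
f = 2Ω sin φ = 2 × 7.29×10⁻⁵ × sin 37° = 8.77×10⁻⁵ s⁻¹
Height gradient: |∂Z/∂n| = 60 m / 336000 m = 1.79×10⁻⁴
On a pressure surface, geostrophic balance gives V_g = (g/f)|∂Z/∂n|:
V_g = 9.81 × 1.79×10⁻⁴ / 8.77×10⁻⁵ = 20.0 m/s
Converting: 20.0 m/s × 3.6 = 72 km/h

72 km/h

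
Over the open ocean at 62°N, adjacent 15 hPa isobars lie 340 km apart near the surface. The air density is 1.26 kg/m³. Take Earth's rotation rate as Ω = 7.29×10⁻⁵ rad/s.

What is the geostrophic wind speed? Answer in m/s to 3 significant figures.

27.2 m/s

Coriolis parameter at 62°N:
f = 2Ω sin φ = 2 × 7.29×10⁻⁵ × sin 62° = 1.29×10⁻⁴ s⁻¹
Pressure gradient: |∂P/∂n| = 1500 Pa / 340000 m = 4.41×10⁻³ Pa/m
Geostrophic balance (pressure-gradient force = Coriolis force):
V_g = (1/(fρ)) |∂P/∂n| = 4.41×10⁻³ / (1.29×10⁻⁴ × 1.26) = 27.2 m/s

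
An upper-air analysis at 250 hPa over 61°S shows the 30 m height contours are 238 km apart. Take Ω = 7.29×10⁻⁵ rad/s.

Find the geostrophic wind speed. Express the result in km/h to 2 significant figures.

35 km/h

Coriolis parameter at 61°S:
f = 2Ω sin φ = 2 × 7.29×10⁻⁵ × sin 61° = 1.28×10⁻⁴ s⁻¹
Height gradient: |∂Z/∂n| = 30 m / 238000 m = 1.26×10⁻⁴
On a pressure surface, geostrophic balance gives V_g = (g/f)|∂Z/∂n|:
V_g = 9.81 × 1.26×10⁻⁴ / 1.28×10⁻⁴ = 9.70 m/s
Converting: 9.70 m/s × 3.6 = 35 km/h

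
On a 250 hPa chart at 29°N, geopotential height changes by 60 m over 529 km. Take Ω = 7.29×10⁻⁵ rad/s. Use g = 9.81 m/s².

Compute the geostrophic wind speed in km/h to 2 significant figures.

Coriolis parameter at 29°N:
f = 2Ω sin φ = 2 × 7.29×10⁻⁵ × sin 29° = 7.07×10⁻⁵ s⁻¹
Height gradient: |∂Z/∂n| = 60 m / 529000 m = 1.13×10⁻⁴
On a pressure surface, geostrophic balance gives V_g = (g/f)|∂Z/∂n|:
V_g = 9.81 × 1.13×10⁻⁴ / 7.07×10⁻⁵ = 15.7 m/s
Converting: 15.7 m/s × 3.6 = 57 km/h

57 km/h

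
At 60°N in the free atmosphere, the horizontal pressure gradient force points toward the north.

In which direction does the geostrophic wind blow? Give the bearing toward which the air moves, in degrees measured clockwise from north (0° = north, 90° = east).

090°

The pressure-gradient force points toward the north (bearing 000°).
Geostrophic balance: in the Northern Hemisphere the Coriolis force deflects motion to the right, so the geostrophic wind blows 90° to the right of the pressure-gradient force (low pressure on the left).
Rotating 000° by 90° clockwise gives 090° — the wind blows toward the east.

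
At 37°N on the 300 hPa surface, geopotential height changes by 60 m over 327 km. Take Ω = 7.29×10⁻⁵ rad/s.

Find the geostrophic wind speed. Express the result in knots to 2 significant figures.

40 knots

Coriolis parameter at 37°N:
f = 2Ω sin φ = 2 × 7.29×10⁻⁵ × sin 37° = 8.77×10⁻⁵ s⁻¹
Height gradient: |∂Z/∂n| = 60 m / 327000 m = 1.83×10⁻⁴
On a pressure surface, geostrophic balance gives V_g = (g/f)|∂Z/∂n|:
V_g = 9.81 × 1.83×10⁻⁴ / 8.77×10⁻⁵ = 20.5 m/s
Converting: 20.5 m/s × 1.944 = 40 knots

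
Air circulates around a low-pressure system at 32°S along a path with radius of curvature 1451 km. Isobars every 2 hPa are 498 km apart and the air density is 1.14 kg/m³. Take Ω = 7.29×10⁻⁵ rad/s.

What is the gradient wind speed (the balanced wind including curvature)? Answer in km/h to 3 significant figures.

Coriolis parameter at 32°S:
f = 2Ω sin φ = 2 × 7.29×10⁻⁵ × sin 32° = 7.73×10⁻⁵ s⁻¹
Pressure gradient: |∂P/∂n| = 200 Pa / 498000 m = 4.02×10⁻⁴ Pa/m
Geostrophic speed: V_g = |∂P/∂n|/(fρ) = 4.02×10⁻⁴/(7.73×10⁻⁵ × 1.14) = 4.56 m/s
Around a low, centrifugal force acts outward with Coriolis, so pressure-gradient force balances both:
(1/ρ)|∂P/∂n| = fV + V²/R  →  V² + fR·V − fR·V_g = 0
With fR = 7.73×10⁻⁵ × 1451×10³ m = 112 m/s:
V = [−fR + √((fR)² + 4 fR V_g)]/2 = [−112 + √(112² + 4×112×4.56)]/2 = 4.39 m/s
Subgeostrophic (V < V_g = 4.56 m/s), as expected around a low.
Converting: 4.39 m/s × 3.6 = 15.8 km/h

15.8 km/h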